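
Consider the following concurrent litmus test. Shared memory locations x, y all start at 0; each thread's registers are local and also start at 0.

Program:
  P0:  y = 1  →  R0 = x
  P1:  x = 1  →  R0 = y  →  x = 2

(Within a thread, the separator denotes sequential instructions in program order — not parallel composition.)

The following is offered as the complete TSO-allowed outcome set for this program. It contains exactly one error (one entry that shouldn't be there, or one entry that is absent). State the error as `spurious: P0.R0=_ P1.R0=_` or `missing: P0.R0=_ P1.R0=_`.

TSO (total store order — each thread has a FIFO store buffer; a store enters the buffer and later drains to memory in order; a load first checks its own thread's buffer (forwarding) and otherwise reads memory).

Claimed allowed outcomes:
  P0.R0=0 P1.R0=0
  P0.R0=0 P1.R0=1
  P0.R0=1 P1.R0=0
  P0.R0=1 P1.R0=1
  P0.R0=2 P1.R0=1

outcome vector order: (P0.R0,P1.R0)
TSO (6): 00 01 10 11 20 21
TSO∖claimed = {20}

missing: P0.R0=2 P1.R0=0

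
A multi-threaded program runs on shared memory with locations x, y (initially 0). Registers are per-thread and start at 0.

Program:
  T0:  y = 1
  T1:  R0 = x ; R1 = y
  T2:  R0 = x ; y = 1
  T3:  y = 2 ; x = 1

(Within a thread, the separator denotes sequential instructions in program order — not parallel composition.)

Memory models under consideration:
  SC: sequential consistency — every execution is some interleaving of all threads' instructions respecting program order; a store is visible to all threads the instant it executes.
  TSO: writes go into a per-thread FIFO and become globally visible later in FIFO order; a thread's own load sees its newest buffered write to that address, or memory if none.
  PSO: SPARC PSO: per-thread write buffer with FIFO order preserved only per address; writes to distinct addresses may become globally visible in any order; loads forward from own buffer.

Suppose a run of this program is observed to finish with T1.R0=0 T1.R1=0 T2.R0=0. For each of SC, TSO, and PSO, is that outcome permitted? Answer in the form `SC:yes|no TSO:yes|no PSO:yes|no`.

SC:yes TSO:yes PSO:yes

outcome vector order: (T1.R0,T1.R1,T2.R0)
SC (10): <0 0 0> <0 0 1> <0 1 0> <0 1 1> <0 2 0> <0 2 1> <1 1 0> <1 1 1> <1 2 0> <1 2 1>
TSO (10): <0 0 0> <0 0 1> <0 1 0> <0 1 1> <0 2 0> <0 2 1> <1 1 0> <1 1 1> <1 2 0> <1 2 1>
PSO (12): <0 0 0> <0 0 1> <0 1 0> <0 1 1> <0 2 0> <0 2 1> <1 0 0> <1 0 1> <1 1 0> <1 1 1> <1 2 0> <1 2 1>
target <0 0 0> ∈ {SC,TSO,PSO}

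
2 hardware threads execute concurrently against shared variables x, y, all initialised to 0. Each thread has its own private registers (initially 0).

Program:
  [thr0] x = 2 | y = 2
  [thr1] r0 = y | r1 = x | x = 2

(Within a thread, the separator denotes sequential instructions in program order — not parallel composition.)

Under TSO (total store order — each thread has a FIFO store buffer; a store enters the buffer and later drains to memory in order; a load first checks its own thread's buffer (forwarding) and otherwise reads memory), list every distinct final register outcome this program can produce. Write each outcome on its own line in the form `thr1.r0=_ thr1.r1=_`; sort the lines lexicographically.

outcome vector order: (thr1.r0,thr1.r1)
|TSO outcomes| = 3

thr1.r0=0 thr1.r1=0
thr1.r0=0 thr1.r1=2
thr1.r0=2 thr1.r1=2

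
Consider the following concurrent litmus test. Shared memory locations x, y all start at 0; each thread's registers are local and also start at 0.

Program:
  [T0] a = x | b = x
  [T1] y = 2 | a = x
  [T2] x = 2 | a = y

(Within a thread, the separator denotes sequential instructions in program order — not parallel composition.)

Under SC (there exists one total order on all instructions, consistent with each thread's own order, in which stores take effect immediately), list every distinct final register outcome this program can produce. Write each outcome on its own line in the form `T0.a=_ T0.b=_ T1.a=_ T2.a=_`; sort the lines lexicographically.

outcome vector order: (T0.a,T0.b,T1.a,T2.a)
|SC outcomes| = 9

T0.a=0 T0.b=0 T1.a=0 T2.a=2
T0.a=0 T0.b=0 T1.a=2 T2.a=0
T0.a=0 T0.b=0 T1.a=2 T2.a=2
T0.a=0 T0.b=2 T1.a=0 T2.a=2
T0.a=0 T0.b=2 T1.a=2 T2.a=0
T0.a=0 T0.b=2 T1.a=2 T2.a=2
T0.a=2 T0.b=2 T1.a=0 T2.a=2
T0.a=2 T0.b=2 T1.a=2 T2.a=0
T0.a=2 T0.b=2 T1.a=2 T2.a=2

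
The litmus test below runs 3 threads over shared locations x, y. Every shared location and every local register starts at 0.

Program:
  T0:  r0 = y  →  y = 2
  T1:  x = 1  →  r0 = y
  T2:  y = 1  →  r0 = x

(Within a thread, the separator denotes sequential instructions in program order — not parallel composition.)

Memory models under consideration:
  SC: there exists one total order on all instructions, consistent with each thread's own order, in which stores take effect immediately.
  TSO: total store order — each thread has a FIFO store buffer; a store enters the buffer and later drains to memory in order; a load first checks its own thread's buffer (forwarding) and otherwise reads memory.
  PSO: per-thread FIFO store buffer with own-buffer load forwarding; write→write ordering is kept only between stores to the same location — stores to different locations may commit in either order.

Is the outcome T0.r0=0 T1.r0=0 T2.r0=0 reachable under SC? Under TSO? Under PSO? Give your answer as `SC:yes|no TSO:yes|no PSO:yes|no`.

outcome vector order: (T0.r0,T1.r0,T2.r0)
under SC → 001; 010; 011; 020; 021; 101; 110; 111; 120; 121
under TSO → 000; 001; 010; 011; 020; 021; 100; 101; 110; 111; 120; 121
under PSO → 000; 001; 010; 011; 020; 021; 100; 101; 110; 111; 120; 121
target 000 ∈ {TSO,PSO}

SC:no TSO:yes PSO:yes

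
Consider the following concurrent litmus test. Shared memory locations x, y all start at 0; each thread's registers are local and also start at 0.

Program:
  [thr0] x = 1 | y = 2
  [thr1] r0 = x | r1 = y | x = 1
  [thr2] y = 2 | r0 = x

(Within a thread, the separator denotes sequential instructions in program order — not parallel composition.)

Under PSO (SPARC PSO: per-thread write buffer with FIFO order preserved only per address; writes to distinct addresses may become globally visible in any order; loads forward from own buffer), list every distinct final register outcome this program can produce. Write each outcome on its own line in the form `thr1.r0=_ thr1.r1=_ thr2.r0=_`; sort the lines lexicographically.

outcome vector order: (thr1.r0,thr1.r1,thr2.r0)
|PSO outcomes| = 8

thr1.r0=0 thr1.r1=0 thr2.r0=0
thr1.r0=0 thr1.r1=0 thr2.r0=1
thr1.r0=0 thr1.r1=2 thr2.r0=0
thr1.r0=0 thr1.r1=2 thr2.r0=1
thr1.r0=1 thr1.r1=0 thr2.r0=0
thr1.r0=1 thr1.r1=0 thr2.r0=1
thr1.r0=1 thr1.r1=2 thr2.r0=0
thr1.r0=1 thr1.r1=2 thr2.r0=1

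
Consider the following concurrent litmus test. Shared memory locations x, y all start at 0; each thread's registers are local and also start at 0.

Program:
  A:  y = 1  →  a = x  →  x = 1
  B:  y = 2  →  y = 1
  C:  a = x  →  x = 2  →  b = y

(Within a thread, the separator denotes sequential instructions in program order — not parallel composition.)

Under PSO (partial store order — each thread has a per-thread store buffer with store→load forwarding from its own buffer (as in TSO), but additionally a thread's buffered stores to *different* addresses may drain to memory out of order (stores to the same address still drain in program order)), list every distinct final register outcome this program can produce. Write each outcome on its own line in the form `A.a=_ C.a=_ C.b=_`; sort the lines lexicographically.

A.a=0 C.a=0 C.b=0
A.a=0 C.a=0 C.b=1
A.a=0 C.a=0 C.b=2
A.a=0 C.a=1 C.b=0
A.a=0 C.a=1 C.b=1
A.a=0 C.a=1 C.b=2
A.a=2 C.a=0 C.b=0
A.a=2 C.a=0 C.b=1
A.a=2 C.a=0 C.b=2

outcome vector order: (A.a,C.a,C.b)
|PSO outcomes| = 9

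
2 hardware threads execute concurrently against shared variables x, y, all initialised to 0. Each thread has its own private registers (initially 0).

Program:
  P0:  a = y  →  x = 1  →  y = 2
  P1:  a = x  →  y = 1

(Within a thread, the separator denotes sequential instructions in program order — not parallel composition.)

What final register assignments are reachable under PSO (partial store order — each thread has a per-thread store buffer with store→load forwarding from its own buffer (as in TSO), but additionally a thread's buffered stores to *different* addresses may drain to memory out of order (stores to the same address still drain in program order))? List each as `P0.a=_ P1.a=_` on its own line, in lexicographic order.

P0.a=0 P1.a=0
P0.a=0 P1.a=1
P0.a=1 P1.a=0

outcome vector order: (P0.a,P1.a)
|PSO outcomes| = 3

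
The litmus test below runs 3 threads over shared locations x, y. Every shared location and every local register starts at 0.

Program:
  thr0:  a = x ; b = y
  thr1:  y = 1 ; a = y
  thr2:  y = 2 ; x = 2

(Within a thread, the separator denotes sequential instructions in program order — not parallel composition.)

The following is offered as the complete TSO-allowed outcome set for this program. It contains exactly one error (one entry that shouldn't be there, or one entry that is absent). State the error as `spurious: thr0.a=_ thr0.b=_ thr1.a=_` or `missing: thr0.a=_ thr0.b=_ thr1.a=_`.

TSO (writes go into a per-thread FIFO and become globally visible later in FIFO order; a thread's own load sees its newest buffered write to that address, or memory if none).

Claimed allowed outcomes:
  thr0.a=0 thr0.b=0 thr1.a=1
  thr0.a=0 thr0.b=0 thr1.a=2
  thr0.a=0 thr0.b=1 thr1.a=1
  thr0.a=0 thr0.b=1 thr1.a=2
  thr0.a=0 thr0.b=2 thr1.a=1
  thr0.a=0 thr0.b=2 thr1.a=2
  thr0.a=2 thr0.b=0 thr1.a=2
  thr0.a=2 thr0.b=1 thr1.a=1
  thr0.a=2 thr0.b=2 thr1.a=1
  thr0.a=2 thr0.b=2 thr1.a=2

outcome vector order: (thr0.a,thr0.b,thr1.a)
TSO: 9 outcomes — {001, 002, 011, 012, 021, 022, 211, 221, 222}
claimed∖TSO = {202}

spurious: thr0.a=2 thr0.b=0 thr1.a=2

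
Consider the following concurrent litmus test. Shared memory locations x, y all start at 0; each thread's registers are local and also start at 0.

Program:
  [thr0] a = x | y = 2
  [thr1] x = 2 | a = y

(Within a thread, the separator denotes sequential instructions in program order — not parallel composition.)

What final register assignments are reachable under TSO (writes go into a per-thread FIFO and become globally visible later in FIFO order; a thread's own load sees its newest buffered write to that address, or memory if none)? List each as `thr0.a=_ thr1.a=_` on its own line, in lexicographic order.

thr0.a=0 thr1.a=0
thr0.a=0 thr1.a=2
thr0.a=2 thr1.a=0
thr0.a=2 thr1.a=2

outcome vector order: (thr0.a,thr1.a)
|TSO outcomes| = 4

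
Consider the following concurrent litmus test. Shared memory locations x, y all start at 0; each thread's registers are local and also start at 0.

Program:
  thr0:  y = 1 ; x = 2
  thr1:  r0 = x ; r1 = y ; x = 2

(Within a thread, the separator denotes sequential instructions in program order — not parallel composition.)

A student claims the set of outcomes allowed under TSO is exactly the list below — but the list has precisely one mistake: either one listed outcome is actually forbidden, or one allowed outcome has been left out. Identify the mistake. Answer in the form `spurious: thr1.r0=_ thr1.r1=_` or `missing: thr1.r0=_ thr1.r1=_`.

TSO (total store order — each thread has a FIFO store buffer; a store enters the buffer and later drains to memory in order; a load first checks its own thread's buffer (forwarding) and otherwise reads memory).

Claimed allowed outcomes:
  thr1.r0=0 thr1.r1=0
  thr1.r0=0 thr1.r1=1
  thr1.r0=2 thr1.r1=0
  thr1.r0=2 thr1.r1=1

outcome vector order: (thr1.r0,thr1.r1)
under TSO → <0 0>, <0 1>, <2 1>
claimed∖TSO = {<2 0>}

spurious: thr1.r0=2 thr1.r1=0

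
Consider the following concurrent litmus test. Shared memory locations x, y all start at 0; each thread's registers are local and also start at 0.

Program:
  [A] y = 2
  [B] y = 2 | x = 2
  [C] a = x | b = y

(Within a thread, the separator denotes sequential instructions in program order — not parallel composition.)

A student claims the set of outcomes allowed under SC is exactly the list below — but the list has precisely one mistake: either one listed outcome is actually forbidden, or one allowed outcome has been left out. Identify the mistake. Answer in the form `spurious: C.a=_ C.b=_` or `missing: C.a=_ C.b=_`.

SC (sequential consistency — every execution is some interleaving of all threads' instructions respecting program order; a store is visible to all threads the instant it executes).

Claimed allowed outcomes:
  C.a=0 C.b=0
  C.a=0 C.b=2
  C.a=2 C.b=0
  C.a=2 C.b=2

spurious: C.a=2 C.b=0

outcome vector order: (C.a,C.b)
under SC → 0/0, 0/2, 2/2
claimed∖SC = {2/0}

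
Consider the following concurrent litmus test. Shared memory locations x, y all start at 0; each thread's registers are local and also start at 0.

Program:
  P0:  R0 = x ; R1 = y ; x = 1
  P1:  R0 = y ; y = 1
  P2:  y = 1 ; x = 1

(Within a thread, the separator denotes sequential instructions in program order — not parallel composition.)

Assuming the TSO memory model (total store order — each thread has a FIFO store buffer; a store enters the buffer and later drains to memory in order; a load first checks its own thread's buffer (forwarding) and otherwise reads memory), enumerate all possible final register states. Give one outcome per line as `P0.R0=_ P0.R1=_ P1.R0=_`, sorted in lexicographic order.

outcome vector order: (P0.R0,P0.R1,P1.R0)
|TSO outcomes| = 6

P0.R0=0 P0.R1=0 P1.R0=0
P0.R0=0 P0.R1=0 P1.R0=1
P0.R0=0 P0.R1=1 P1.R0=0
P0.R0=0 P0.R1=1 P1.R0=1
P0.R0=1 P0.R1=1 P1.R0=0
P0.R0=1 P0.R1=1 P1.R0=1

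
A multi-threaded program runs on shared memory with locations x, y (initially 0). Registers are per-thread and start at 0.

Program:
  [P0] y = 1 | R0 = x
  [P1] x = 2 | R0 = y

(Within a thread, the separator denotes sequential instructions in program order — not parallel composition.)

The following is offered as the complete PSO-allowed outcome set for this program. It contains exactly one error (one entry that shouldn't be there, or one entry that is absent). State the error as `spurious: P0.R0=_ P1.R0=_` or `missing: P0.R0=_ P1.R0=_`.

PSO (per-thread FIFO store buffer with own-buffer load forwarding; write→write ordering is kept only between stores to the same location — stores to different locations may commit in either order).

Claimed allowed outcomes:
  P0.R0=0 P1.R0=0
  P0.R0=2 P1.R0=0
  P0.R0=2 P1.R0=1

outcome vector order: (P0.R0,P1.R0)
under PSO → 0/0; 0/1; 2/0; 2/1
PSO∖claimed = {0/1}

missing: P0.R0=0 P1.R0=1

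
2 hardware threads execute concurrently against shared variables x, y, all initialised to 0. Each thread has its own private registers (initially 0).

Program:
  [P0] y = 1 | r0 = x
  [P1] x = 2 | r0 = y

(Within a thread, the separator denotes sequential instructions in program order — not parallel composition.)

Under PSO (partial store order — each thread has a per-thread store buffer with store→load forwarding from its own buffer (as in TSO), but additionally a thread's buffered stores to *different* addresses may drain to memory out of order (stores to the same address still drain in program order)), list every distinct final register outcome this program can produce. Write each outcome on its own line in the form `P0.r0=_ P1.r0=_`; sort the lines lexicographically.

outcome vector order: (P0.r0,P1.r0)
|PSO outcomes| = 4

P0.r0=0 P1.r0=0
P0.r0=0 P1.r0=1
P0.r0=2 P1.r0=0
P0.r0=2 P1.r0=1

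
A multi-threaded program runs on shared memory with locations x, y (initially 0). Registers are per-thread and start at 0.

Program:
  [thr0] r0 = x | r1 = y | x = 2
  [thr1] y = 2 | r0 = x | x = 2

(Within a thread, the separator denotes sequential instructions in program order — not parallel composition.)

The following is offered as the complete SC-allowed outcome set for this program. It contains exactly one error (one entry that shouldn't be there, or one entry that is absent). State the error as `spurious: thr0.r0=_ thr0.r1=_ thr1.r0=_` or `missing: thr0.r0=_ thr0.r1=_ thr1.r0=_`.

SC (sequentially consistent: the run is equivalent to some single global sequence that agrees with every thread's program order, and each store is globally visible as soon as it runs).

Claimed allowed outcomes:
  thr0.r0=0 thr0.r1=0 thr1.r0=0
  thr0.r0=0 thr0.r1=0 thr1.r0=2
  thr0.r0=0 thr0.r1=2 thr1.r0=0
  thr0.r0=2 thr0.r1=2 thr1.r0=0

missing: thr0.r0=0 thr0.r1=2 thr1.r0=2

outcome vector order: (thr0.r0,thr0.r1,thr1.r0)
under SC → 000; 002; 020; 022; 220
SC∖claimed = {022}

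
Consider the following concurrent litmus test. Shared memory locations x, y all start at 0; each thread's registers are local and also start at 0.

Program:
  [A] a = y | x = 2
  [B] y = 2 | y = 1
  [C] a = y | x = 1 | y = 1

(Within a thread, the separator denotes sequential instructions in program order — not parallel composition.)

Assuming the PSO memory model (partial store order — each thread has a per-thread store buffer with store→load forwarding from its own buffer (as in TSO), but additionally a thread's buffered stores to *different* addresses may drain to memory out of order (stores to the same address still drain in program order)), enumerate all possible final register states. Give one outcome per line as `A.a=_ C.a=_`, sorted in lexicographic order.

A.a=0 C.a=0
A.a=0 C.a=1
A.a=0 C.a=2
A.a=1 C.a=0
A.a=1 C.a=1
A.a=1 C.a=2
A.a=2 C.a=0
A.a=2 C.a=1
A.a=2 C.a=2

outcome vector order: (A.a,C.a)
|PSO outcomes| = 9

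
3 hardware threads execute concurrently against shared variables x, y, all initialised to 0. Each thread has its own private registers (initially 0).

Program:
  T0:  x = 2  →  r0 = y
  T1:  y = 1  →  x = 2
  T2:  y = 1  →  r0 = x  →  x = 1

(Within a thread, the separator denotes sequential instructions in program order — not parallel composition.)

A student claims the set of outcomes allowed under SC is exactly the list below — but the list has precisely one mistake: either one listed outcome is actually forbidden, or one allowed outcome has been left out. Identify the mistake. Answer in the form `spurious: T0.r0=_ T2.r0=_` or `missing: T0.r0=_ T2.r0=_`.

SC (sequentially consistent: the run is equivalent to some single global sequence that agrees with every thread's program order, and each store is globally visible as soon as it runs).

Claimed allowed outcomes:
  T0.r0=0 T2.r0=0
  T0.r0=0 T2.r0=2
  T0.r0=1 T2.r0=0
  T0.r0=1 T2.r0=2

outcome vector order: (T0.r0,T2.r0)
SC (3): (0,2), (1,0), (1,2)
claimed∖SC = {(0,0)}

spurious: T0.r0=0 T2.r0=0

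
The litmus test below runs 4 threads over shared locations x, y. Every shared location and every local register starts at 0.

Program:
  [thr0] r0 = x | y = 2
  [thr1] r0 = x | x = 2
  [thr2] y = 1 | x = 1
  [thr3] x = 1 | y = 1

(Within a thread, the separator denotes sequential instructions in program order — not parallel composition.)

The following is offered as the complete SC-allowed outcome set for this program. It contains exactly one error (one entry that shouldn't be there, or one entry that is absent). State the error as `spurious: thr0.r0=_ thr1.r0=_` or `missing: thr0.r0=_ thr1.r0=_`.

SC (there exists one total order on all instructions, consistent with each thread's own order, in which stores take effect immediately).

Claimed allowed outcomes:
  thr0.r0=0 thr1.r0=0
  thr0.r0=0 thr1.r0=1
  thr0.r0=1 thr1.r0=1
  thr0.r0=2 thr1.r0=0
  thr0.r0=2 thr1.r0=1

missing: thr0.r0=1 thr1.r0=0

outcome vector order: (thr0.r0,thr1.r0)
[SC] allowed = {(0,0); (0,1); (1,0); (1,1); (2,0); (2,1)}
SC∖claimed = {(1,0)}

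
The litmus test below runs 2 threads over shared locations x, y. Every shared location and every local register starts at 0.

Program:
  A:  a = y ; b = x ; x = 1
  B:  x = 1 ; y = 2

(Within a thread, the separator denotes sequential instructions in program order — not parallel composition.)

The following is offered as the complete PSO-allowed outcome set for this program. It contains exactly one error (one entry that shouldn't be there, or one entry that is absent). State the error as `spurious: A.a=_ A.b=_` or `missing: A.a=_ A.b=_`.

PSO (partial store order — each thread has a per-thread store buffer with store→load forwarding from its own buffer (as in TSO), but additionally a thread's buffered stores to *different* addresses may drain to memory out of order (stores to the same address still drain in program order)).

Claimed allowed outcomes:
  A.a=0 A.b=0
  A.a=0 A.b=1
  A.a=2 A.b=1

outcome vector order: (A.a,A.b)
PSO (4): 0/0; 0/1; 2/0; 2/1
PSO∖claimed = {2/0}

missing: A.a=2 A.b=0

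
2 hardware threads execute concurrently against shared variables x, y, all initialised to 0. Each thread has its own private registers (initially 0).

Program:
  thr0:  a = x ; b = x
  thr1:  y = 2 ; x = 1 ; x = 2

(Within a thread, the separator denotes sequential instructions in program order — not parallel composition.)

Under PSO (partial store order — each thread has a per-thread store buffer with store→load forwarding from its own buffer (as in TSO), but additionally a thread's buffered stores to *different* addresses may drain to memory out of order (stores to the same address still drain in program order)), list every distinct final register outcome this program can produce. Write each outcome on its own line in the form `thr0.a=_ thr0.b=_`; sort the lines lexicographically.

outcome vector order: (thr0.a,thr0.b)
|PSO outcomes| = 6

thr0.a=0 thr0.b=0
thr0.a=0 thr0.b=1
thr0.a=0 thr0.b=2
thr0.a=1 thr0.b=1
thr0.a=1 thr0.b=2
thr0.a=2 thr0.b=2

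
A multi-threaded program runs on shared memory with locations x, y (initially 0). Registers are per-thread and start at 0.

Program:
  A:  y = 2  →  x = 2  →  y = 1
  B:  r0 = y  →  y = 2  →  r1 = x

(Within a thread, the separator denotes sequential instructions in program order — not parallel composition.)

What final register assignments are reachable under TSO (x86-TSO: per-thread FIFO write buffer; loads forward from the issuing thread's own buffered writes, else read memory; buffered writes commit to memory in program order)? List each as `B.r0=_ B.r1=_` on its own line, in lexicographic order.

B.r0=0 B.r1=0
B.r0=0 B.r1=2
B.r0=1 B.r1=2
B.r0=2 B.r1=0
B.r0=2 B.r1=2

outcome vector order: (B.r0,B.r1)
|TSO outcomes| = 5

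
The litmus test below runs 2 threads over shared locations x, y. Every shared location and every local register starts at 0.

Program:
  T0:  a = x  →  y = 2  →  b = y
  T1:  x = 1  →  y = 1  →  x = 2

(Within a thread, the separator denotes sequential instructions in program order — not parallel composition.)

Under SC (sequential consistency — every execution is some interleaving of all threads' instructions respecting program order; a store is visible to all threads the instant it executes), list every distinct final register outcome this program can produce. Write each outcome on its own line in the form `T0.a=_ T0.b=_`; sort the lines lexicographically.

T0.a=0 T0.b=1
T0.a=0 T0.b=2
T0.a=1 T0.b=1
T0.a=1 T0.b=2
T0.a=2 T0.b=2

outcome vector order: (T0.a,T0.b)
|SC outcomes| = 5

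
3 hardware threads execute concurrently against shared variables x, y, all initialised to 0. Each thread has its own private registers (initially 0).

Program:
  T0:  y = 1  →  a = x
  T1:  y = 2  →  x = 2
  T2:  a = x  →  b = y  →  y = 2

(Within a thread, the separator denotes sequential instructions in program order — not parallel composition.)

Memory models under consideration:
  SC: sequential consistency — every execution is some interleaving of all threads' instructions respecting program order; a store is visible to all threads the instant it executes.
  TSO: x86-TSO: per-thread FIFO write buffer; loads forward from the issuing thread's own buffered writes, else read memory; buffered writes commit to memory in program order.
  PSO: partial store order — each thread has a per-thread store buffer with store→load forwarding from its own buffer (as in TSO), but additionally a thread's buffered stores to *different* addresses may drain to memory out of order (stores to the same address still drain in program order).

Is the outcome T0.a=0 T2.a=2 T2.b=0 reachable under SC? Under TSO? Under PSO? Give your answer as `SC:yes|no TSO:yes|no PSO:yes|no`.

SC:no TSO:no PSO:yes

outcome vector order: (T0.a,T2.a,T2.b)
[SC] allowed = {<0 0 0>; <0 0 1>; <0 0 2>; <0 2 1>; <0 2 2>; <2 0 0>; <2 0 1>; <2 0 2>; <2 2 1>; <2 2 2>}
[TSO] allowed = {<0 0 0>; <0 0 1>; <0 0 2>; <0 2 1>; <0 2 2>; <2 0 0>; <2 0 1>; <2 0 2>; <2 2 1>; <2 2 2>}
[PSO] allowed = {<0 0 0>; <0 0 1>; <0 0 2>; <0 2 0>; <0 2 1>; <0 2 2>; <2 0 0>; <2 0 1>; <2 0 2>; <2 2 0>; <2 2 1>; <2 2 2>}
target <0 2 0> ∈ {PSO}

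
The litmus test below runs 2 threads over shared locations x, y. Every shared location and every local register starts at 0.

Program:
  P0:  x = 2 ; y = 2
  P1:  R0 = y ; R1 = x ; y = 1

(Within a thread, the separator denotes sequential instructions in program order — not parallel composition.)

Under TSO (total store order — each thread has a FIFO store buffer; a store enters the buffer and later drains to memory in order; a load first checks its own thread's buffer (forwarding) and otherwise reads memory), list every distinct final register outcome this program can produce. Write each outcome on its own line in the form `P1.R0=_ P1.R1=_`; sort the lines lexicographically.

outcome vector order: (P1.R0,P1.R1)
|TSO outcomes| = 3

P1.R0=0 P1.R1=0
P1.R0=0 P1.R1=2
P1.R0=2 P1.R1=2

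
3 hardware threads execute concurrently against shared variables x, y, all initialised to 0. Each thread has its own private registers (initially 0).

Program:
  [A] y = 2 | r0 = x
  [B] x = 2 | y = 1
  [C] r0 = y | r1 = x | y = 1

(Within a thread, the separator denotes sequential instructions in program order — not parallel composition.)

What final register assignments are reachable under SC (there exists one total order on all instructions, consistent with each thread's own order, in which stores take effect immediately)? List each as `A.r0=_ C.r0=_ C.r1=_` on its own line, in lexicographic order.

outcome vector order: (A.r0,C.r0,C.r1)
|SC outcomes| = 10

A.r0=0 C.r0=0 C.r1=0
A.r0=0 C.r0=0 C.r1=2
A.r0=0 C.r0=1 C.r1=2
A.r0=0 C.r0=2 C.r1=0
A.r0=0 C.r0=2 C.r1=2
A.r0=2 C.r0=0 C.r1=0
A.r0=2 C.r0=0 C.r1=2
A.r0=2 C.r0=1 C.r1=2
A.r0=2 C.r0=2 C.r1=0
A.r0=2 C.r0=2 C.r1=2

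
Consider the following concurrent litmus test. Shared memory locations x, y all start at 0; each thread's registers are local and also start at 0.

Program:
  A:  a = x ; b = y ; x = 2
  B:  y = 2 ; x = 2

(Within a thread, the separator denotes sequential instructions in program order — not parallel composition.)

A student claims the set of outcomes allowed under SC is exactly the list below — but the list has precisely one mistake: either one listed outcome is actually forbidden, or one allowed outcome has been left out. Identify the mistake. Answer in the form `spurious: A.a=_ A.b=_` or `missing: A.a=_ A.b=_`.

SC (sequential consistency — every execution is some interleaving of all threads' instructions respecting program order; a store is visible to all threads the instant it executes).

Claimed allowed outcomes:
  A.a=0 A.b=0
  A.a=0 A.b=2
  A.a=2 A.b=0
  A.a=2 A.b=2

spurious: A.a=2 A.b=0

outcome vector order: (A.a,A.b)
SC (3): (0,0); (0,2); (2,2)
claimed∖SC = {(2,0)}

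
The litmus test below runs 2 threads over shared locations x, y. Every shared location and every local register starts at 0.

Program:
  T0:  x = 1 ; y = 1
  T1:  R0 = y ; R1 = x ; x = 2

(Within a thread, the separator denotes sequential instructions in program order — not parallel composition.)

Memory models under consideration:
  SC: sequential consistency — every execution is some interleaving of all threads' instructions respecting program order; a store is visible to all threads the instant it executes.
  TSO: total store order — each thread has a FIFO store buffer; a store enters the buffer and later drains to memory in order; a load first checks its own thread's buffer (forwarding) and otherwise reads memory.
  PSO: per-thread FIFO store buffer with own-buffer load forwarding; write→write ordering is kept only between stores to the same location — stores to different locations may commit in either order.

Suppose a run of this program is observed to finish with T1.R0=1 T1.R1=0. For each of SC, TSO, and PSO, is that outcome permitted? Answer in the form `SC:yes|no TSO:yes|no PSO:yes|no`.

outcome vector order: (T1.R0,T1.R1)
[SC] allowed = {0/0, 0/1, 1/1}
[TSO] allowed = {0/0, 0/1, 1/1}
[PSO] allowed = {0/0, 0/1, 1/0, 1/1}
target 1/0 ∈ {PSO}

SC:no TSO:no PSO:yes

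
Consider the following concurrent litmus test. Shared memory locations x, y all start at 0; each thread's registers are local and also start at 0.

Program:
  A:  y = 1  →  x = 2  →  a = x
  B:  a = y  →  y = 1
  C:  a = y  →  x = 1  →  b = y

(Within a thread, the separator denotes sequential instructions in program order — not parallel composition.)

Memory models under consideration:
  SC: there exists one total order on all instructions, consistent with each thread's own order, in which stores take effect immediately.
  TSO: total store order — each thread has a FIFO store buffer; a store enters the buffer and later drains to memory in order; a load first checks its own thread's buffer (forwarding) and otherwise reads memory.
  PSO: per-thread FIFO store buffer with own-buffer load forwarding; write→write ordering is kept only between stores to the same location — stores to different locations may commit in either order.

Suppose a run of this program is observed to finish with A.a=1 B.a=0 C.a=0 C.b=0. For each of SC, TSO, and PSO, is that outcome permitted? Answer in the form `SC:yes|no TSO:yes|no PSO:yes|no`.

outcome vector order: (A.a,B.a,C.a,C.b)
under SC → <1 0 0 1>, <1 0 1 1>, <1 1 0 1>, <1 1 1 1>, <2 0 0 0>, <2 0 0 1>, <2 0 1 1>, <2 1 0 0>, <2 1 0 1>, <2 1 1 1>
under TSO → <1 0 0 0>, <1 0 0 1>, <1 0 1 1>, <1 1 0 0>, <1 1 0 1>, <1 1 1 1>, <2 0 0 0>, <2 0 0 1>, <2 0 1 1>, <2 1 0 0>, <2 1 0 1>, <2 1 1 1>
under PSO → <1 0 0 0>, <1 0 0 1>, <1 0 1 1>, <1 1 0 0>, <1 1 0 1>, <1 1 1 1>, <2 0 0 0>, <2 0 0 1>, <2 0 1 1>, <2 1 0 0>, <2 1 0 1>, <2 1 1 1>
target <1 0 0 0> ∈ {TSO,PSO}

SC:no TSO:yes PSO:yes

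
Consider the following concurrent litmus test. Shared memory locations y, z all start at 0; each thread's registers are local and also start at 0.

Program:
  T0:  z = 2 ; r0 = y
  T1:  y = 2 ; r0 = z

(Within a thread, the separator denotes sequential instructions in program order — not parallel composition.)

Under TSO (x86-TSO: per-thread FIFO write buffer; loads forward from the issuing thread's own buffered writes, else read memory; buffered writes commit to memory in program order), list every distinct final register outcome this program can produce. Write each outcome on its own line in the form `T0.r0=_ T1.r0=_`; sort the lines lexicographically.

T0.r0=0 T1.r0=0
T0.r0=0 T1.r0=2
T0.r0=2 T1.r0=0
T0.r0=2 T1.r0=2

outcome vector order: (T0.r0,T1.r0)
|TSO outcomes| = 4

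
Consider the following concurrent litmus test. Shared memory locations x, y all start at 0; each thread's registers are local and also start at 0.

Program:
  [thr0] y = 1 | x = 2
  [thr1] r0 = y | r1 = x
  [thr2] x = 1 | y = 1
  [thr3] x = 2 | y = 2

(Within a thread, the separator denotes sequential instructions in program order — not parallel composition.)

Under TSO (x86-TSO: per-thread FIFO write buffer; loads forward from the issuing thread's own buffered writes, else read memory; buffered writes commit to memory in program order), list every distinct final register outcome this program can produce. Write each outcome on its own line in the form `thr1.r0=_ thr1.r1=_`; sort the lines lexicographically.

thr1.r0=0 thr1.r1=0
thr1.r0=0 thr1.r1=1
thr1.r0=0 thr1.r1=2
thr1.r0=1 thr1.r1=0
thr1.r0=1 thr1.r1=1
thr1.r0=1 thr1.r1=2
thr1.r0=2 thr1.r1=1
thr1.r0=2 thr1.r1=2

outcome vector order: (thr1.r0,thr1.r1)
|TSO outcomes| = 8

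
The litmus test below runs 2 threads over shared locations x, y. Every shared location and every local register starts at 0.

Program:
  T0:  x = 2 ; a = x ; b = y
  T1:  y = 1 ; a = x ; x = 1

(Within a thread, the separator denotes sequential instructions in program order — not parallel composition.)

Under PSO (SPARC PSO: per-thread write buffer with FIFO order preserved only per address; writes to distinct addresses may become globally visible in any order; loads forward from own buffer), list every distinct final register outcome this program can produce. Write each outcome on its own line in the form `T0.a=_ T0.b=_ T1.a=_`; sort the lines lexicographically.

T0.a=1 T0.b=0 T1.a=0
T0.a=1 T0.b=0 T1.a=2
T0.a=1 T0.b=1 T1.a=0
T0.a=1 T0.b=1 T1.a=2
T0.a=2 T0.b=0 T1.a=0
T0.a=2 T0.b=0 T1.a=2
T0.a=2 T0.b=1 T1.a=0
T0.a=2 T0.b=1 T1.a=2

outcome vector order: (T0.a,T0.b,T1.a)
|PSO outcomes| = 8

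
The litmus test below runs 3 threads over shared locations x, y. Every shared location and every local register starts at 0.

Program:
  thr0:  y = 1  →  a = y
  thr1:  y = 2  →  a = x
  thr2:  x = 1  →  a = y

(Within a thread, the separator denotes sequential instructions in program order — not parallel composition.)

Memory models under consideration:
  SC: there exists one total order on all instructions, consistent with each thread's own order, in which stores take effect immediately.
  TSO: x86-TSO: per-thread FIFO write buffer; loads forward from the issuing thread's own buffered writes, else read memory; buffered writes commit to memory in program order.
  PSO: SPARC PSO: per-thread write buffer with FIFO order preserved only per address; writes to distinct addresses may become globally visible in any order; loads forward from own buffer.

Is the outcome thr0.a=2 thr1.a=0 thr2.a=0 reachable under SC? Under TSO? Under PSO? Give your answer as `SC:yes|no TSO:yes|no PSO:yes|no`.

SC:no TSO:yes PSO:yes

outcome vector order: (thr0.a,thr1.a,thr2.a)
[SC] allowed = {<1 0 1>, <1 0 2>, <1 1 0>, <1 1 1>, <1 1 2>, <2 0 2>, <2 1 0>, <2 1 1>, <2 1 2>}
[TSO] allowed = {<1 0 0>, <1 0 1>, <1 0 2>, <1 1 0>, <1 1 1>, <1 1 2>, <2 0 0>, <2 0 1>, <2 0 2>, <2 1 0>, <2 1 1>, <2 1 2>}
[PSO] allowed = {<1 0 0>, <1 0 1>, <1 0 2>, <1 1 0>, <1 1 1>, <1 1 2>, <2 0 0>, <2 0 1>, <2 0 2>, <2 1 0>, <2 1 1>, <2 1 2>}
target <2 0 0> ∈ {TSO,PSO}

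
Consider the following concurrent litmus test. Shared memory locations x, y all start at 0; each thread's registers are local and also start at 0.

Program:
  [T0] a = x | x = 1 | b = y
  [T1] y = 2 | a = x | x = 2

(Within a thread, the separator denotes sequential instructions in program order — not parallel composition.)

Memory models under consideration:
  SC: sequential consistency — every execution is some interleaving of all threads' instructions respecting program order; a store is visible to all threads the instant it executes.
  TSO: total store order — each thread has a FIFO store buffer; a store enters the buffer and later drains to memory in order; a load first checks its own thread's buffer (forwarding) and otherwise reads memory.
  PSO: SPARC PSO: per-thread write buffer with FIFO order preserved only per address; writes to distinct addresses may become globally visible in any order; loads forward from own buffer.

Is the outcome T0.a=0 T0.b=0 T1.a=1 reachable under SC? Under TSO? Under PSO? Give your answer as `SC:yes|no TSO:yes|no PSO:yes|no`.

SC:yes TSO:yes PSO:yes

outcome vector order: (T0.a,T0.b,T1.a)
under SC → <0 0 1>, <0 2 0>, <0 2 1>, <2 2 0>
under TSO → <0 0 0>, <0 0 1>, <0 2 0>, <0 2 1>, <2 2 0>
under PSO → <0 0 0>, <0 0 1>, <0 2 0>, <0 2 1>, <2 0 0>, <2 2 0>
target <0 0 1> ∈ {SC,TSO,PSO}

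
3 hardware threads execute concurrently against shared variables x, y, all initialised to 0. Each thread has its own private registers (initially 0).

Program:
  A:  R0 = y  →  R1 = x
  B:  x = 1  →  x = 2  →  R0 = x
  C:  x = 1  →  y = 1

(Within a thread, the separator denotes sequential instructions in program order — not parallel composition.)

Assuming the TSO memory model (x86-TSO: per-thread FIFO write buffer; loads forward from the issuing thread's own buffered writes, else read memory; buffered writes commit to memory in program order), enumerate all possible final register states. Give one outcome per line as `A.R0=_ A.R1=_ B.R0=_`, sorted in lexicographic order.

A.R0=0 A.R1=0 B.R0=1
A.R0=0 A.R1=0 B.R0=2
A.R0=0 A.R1=1 B.R0=1
A.R0=0 A.R1=1 B.R0=2
A.R0=0 A.R1=2 B.R0=1
A.R0=0 A.R1=2 B.R0=2
A.R0=1 A.R1=1 B.R0=1
A.R0=1 A.R1=1 B.R0=2
A.R0=1 A.R1=2 B.R0=2

outcome vector order: (A.R0,A.R1,B.R0)
|TSO outcomes| = 9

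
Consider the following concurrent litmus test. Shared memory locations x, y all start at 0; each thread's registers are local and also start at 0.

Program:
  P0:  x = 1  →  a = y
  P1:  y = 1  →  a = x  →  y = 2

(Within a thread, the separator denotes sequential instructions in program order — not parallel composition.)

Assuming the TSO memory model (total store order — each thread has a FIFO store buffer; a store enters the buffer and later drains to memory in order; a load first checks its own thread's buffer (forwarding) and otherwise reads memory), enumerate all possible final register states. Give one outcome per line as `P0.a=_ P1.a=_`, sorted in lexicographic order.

outcome vector order: (P0.a,P1.a)
|TSO outcomes| = 6

P0.a=0 P1.a=0
P0.a=0 P1.a=1
P0.a=1 P1.a=0
P0.a=1 P1.a=1
P0.a=2 P1.a=0
P0.a=2 P1.a=1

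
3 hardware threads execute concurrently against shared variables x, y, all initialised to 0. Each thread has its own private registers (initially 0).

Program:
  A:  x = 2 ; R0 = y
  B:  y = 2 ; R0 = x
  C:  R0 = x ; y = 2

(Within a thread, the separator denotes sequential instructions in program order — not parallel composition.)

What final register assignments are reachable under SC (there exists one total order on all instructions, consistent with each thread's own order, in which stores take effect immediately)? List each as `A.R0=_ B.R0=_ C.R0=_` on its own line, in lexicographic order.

A.R0=0 B.R0=2 C.R0=0
A.R0=0 B.R0=2 C.R0=2
A.R0=2 B.R0=0 C.R0=0
A.R0=2 B.R0=0 C.R0=2
A.R0=2 B.R0=2 C.R0=0
A.R0=2 B.R0=2 C.R0=2

outcome vector order: (A.R0,B.R0,C.R0)
|SC outcomes| = 6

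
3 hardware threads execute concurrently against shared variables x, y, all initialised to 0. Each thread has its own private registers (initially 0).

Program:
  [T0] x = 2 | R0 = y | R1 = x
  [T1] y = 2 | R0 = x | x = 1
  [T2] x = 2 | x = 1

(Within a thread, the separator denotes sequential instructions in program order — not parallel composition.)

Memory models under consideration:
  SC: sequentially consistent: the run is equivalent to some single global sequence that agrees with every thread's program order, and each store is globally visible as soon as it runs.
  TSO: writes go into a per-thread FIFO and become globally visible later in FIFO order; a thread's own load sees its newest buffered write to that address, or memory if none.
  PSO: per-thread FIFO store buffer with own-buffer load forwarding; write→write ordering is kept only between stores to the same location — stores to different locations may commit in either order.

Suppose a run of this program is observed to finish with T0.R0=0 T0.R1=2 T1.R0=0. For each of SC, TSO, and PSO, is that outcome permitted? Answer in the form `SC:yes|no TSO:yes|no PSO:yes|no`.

outcome vector order: (T0.R0,T0.R1,T1.R0)
under SC → <0 1 1> <0 1 2> <0 2 1> <0 2 2> <2 1 0> <2 1 1> <2 1 2> <2 2 0> <2 2 1> <2 2 2>
under TSO → <0 1 0> <0 1 1> <0 1 2> <0 2 0> <0 2 1> <0 2 2> <2 1 0> <2 1 1> <2 1 2> <2 2 0> <2 2 1> <2 2 2>
under PSO → <0 1 0> <0 1 1> <0 1 2> <0 2 0> <0 2 1> <0 2 2> <2 1 0> <2 1 1> <2 1 2> <2 2 0> <2 2 1> <2 2 2>
target <0 2 0> ∈ {TSO,PSO}

SC:no TSO:yes PSO:yes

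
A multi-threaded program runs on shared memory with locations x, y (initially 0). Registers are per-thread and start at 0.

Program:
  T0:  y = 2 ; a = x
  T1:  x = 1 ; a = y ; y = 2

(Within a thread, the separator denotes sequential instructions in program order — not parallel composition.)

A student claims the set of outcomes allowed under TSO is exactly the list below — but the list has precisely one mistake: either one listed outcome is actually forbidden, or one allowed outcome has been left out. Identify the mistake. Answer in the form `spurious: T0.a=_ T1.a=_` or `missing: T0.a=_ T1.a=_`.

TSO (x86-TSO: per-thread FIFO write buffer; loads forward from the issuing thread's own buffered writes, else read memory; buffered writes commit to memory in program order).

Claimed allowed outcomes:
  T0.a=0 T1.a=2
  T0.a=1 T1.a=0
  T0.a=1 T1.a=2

outcome vector order: (T0.a,T1.a)
TSO: 4 outcomes — {00, 02, 10, 12}
TSO∖claimed = {00}

missing: T0.a=0 T1.a=0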